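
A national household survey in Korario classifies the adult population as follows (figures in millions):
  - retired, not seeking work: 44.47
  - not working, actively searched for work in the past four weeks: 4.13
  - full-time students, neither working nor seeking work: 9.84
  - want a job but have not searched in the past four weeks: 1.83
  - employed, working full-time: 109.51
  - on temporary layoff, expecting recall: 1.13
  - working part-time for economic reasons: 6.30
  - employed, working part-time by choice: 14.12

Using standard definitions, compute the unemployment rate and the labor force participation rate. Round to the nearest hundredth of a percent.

Employed = 109.51 + 6.30 + 14.12 = 129.93 million (anyone who worked, including part-time for economic reasons, counts as employed).
Unemployed = 4.13 + 1.13 = 5.26 million (jobless and actively searching, or on temporary layoff).
Labor force = 129.93 + 5.26 = 135.19 million.
Not in labor force = 44.47 + 9.84 + 1.83 = 56.14 million (those not working and not actively searching are outside the labor force — including those who want a job but have given up searching).
Civilian working-age population = 135.19 + 56.14 = 191.33 million.
Unemployment rate = 5.26 / 135.19 = 3.89%.
Labor force participation rate = 135.19 / 191.33 = 70.66%.

Unemployment rate ≈ 3.89%; labor force participation rate ≈ 70.66%.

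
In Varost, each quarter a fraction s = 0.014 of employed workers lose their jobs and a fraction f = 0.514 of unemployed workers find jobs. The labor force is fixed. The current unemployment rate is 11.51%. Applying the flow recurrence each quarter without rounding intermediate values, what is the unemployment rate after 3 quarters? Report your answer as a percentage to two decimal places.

With a fixed labor force, u_{t+1} = u_t + s·(1−u_t) − f·u_t = u_t·(1−s−f) + s.
Here 1−s−f = 0.472 and s = 0.014.
u_1 = 0.115100 × 0.472 + 0.014 = 0.068327.
u_2 = 0.068327 × 0.472 + 0.014 = 0.046250.
u_3 = 0.046250 × 0.472 + 0.014 = 0.035830.

Unemployment rate after three quarters ≈ 3.58%.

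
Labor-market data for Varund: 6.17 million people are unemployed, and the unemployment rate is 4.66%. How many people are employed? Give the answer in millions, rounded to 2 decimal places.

About 126.23 million are employed.

Labor force = U / u = 6.17 / 0.0466 ≈ 132.40 million.
Employed = labor force − unemployed = 132.40 − 6.17 = 126.23 million.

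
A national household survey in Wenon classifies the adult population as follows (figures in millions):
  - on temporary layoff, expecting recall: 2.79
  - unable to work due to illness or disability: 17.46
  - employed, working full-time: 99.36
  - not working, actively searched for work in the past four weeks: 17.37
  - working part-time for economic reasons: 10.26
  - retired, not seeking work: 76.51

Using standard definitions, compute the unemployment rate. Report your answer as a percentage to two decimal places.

Unemployment rate ≈ 15.53%.

Employed = 99.36 + 10.26 = 109.62 million (anyone who worked, including part-time for economic reasons, counts as employed).
Unemployed = 2.79 + 17.37 = 20.16 million (jobless and actively searching, or on temporary layoff).
Labor force = 109.62 + 20.16 = 129.78 million.
Unemployment rate = 20.16 / 129.78 = 15.53%.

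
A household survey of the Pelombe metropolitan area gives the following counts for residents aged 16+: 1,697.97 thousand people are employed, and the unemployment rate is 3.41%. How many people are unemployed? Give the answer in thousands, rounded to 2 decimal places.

About 59.94 thousand are unemployed.

Let U be the number unemployed. The labor force is E + U, and U/(E+U) = 0.0341.
So U = 0.0341 × 1,697.97 / (1 − 0.0341) = 57.9008 / 0.9659 ≈ 59.94 thousand.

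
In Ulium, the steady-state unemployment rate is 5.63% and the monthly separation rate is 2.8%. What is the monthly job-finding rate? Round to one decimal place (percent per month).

Job-finding rate ≈ 46.9% per month.

From u* = s/(s+f): f = s·(1−u)/u.
f = 2.8 × (1 − 0.0563) / 0.0563 = 2.6424 / 0.0563 ≈ 46.9% per month.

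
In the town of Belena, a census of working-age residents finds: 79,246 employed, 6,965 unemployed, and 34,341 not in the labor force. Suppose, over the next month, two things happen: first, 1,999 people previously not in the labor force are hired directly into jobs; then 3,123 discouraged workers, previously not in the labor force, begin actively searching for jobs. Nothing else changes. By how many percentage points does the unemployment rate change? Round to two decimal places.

Initially, labor force = 79,246 + 6,965 = 86,211, so u = 6,965/86,211 = 8.08%.
After the first change, employed and labor force both rise by 1,999; unemployed unchanged → E = 81,245, U = 6,965, labor force = 88,210.
After the second change, unemployed and labor force both rise by 3,123 → E = 81,245, U = 10,088, labor force = 91,333.
New unemployment rate = 10,088 / 91,333 = 11.05%.
Change = 11.05% − 8.08% = +2.97 percentage points.

The unemployment rate changes by +2.97 percentage points.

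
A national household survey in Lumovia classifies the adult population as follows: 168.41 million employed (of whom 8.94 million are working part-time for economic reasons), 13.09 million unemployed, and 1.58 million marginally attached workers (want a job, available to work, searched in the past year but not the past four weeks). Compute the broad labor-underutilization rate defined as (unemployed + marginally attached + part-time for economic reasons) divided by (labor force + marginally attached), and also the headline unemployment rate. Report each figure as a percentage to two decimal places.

Broad underutilization rate ≈ 12.90%; headline unemployment rate ≈ 7.21%.

Labor force = 168.41 + 13.09 = 181.50 million.
Numerator = 13.09 + 1.58 + 8.94 = 23.61 million.
Denominator = 181.50 + 1.58 = 183.08 million.
Broad rate = 23.61 / 183.08 = 12.90%.
Headline unemployment rate = 13.09 / 181.50 = 7.21%.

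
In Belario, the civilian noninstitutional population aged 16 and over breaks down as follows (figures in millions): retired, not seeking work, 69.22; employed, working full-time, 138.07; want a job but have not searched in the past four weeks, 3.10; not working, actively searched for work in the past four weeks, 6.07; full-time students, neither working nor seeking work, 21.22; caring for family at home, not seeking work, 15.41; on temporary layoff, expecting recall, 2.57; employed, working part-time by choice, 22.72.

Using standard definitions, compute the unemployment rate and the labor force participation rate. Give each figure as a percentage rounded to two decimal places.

Employed = 138.07 + 22.72 = 160.79 million.
Unemployed = 6.07 + 2.57 = 8.64 million (jobless and actively searching, or on temporary layoff).
Labor force = 160.79 + 8.64 = 169.43 million.
Not in labor force = 69.22 + 3.10 + 21.22 + 15.41 = 108.95 million (those not working and not actively searching are outside the labor force — including those who want a job but have given up searching).
Civilian working-age population = 169.43 + 108.95 = 278.38 million.
Unemployment rate = 8.64 / 169.43 = 5.10%.
Labor force participation rate = 169.43 / 278.38 = 60.86%.

Unemployment rate ≈ 5.10%; labor force participation rate ≈ 60.86%.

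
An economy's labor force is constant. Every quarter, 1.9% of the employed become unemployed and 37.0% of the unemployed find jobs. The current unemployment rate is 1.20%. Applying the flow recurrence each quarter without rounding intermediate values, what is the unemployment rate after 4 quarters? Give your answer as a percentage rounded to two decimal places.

With a fixed labor force, u_{t+1} = u_t + s·(1−u_t) − f·u_t = u_t·(1−s−f) + s.
Here 1−s−f = 0.611 and s = 0.019.
u_1 = 0.012000 × 0.611 + 0.019 = 0.026332.
u_2 = 0.026332 × 0.611 + 0.019 = 0.035089.
u_3 = 0.035089 × 0.611 + 0.019 = 0.040439.
u_4 = 0.040439 × 0.611 + 0.019 = 0.043708.

Unemployment rate after four quarters ≈ 4.37%.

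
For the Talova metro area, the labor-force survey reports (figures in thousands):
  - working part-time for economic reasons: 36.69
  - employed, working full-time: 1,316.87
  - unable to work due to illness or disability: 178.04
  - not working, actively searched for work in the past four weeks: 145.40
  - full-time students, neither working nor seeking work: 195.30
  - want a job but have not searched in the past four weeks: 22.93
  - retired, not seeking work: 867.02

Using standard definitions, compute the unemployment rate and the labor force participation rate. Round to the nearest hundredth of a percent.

Unemployment rate ≈ 9.70%; labor force participation rate ≈ 54.27%.

Employed = 36.69 + 1,316.87 = 1,353.56 thousand (anyone who worked, including part-time for economic reasons, counts as employed).
Unemployed = 145.40 thousand.
Labor force = 1,353.56 + 145.40 = 1,498.96 thousand.
Not in labor force = 178.04 + 195.30 + 22.93 + 867.02 = 1,263.29 thousand (those not working and not actively searching are outside the labor force — including those who want a job but have given up searching).
Civilian working-age population = 1,498.96 + 1,263.29 = 2,762.25 thousand.
Unemployment rate = 145.40 / 1,498.96 = 9.70%.
Labor force participation rate = 1,498.96 / 2,762.25 = 54.27%.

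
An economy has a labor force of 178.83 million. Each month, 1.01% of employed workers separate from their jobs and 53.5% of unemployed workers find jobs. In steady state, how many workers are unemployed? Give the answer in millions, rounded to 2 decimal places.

Steady-state unemployment rate u* = s/(s+f) = 1.01/(1.01+53.5) = 0.018529.
Unemployed = u* × labor force = 0.018529 × 178.83 ≈ 3.31 million.

About 3.31 million are unemployed in steady state.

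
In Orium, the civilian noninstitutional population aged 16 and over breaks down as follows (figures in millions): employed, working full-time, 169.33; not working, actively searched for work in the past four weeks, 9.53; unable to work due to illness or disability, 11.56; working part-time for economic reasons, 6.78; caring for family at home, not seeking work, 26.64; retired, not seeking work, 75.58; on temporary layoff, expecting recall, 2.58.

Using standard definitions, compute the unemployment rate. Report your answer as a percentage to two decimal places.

Employed = 169.33 + 6.78 = 176.11 million (anyone who worked, including part-time for economic reasons, counts as employed).
Unemployed = 9.53 + 2.58 = 12.11 million (jobless and actively searching, or on temporary layoff).
Labor force = 176.11 + 12.11 = 188.22 million.
Unemployment rate = 12.11 / 188.22 = 6.43%.

Unemployment rate ≈ 6.43%.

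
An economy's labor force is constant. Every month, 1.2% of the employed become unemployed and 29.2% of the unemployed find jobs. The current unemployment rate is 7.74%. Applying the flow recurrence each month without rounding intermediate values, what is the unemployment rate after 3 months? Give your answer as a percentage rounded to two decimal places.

Unemployment rate after three months ≈ 5.23%.

With a fixed labor force, u_{t+1} = u_t + s·(1−u_t) − f·u_t = u_t·(1−s−f) + s.
Here 1−s−f = 0.696 and s = 0.012.
u_1 = 0.077400 × 0.696 + 0.012 = 0.065870.
u_2 = 0.065870 × 0.696 + 0.012 = 0.057846.
u_3 = 0.057846 × 0.696 + 0.012 = 0.052261.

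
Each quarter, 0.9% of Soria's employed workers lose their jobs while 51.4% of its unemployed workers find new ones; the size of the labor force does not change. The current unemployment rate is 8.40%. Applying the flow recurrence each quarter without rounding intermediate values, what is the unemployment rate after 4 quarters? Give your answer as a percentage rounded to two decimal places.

With a fixed labor force, u_{t+1} = u_t + s·(1−u_t) − f·u_t = u_t·(1−s−f) + s.
Here 1−s−f = 0.477 and s = 0.009.
u_1 = 0.084000 × 0.477 + 0.009 = 0.049068.
u_2 = 0.049068 × 0.477 + 0.009 = 0.032405.
u_3 = 0.032405 × 0.477 + 0.009 = 0.024457.
u_4 = 0.024457 × 0.477 + 0.009 = 0.020666.

Unemployment rate after four quarters ≈ 2.07%.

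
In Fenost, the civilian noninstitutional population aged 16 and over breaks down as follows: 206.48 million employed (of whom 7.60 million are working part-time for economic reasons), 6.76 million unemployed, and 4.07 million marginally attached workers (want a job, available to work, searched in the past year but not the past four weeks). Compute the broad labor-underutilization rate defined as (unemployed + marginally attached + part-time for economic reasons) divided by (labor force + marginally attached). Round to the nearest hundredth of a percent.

Broad underutilization rate ≈ 8.48%.

Labor force = 206.48 + 6.76 = 213.24 million.
Numerator = 6.76 + 4.07 + 7.60 = 18.43 million.
Denominator = 213.24 + 4.07 = 217.31 million.
Broad rate = 18.43 / 217.31 = 8.48%.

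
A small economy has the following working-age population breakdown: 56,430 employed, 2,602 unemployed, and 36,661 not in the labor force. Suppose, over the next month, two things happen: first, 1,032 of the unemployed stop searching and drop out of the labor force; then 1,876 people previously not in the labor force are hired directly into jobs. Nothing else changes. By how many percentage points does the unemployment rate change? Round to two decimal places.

The unemployment rate changes by −1.79 percentage points.

Initially, labor force = 56,430 + 2,602 = 59,032, so u = 2,602/59,032 = 4.41%.
After the first change, unemployed and labor force both fall by 1,032 → E = 56,430, U = 1,570, labor force = 58,000.
After the second change, employed and labor force both rise by 1,876; unemployed unchanged → E = 58,306, U = 1,570, labor force = 59,876.
New unemployment rate = 1,570 / 59,876 = 2.62%.
Change = 2.62% − 4.41% = −1.79 percentage points.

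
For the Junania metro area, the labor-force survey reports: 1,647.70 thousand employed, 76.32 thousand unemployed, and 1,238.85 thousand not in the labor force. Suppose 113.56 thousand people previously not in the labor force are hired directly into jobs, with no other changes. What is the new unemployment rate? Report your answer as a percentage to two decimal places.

Initially, labor force = 1,647.70 + 76.32 = 1,724.02 thousand, so u = 76.32/1,724.02 = 4.43%.
After the change, employed and labor force both rise by 113.56; unemployed unchanged → E = 1,761.26, U = 76.32, labor force = 1,837.58 thousand.
New unemployment rate = 76.32 / 1,837.58 = 4.15%.

New unemployment rate ≈ 4.15%.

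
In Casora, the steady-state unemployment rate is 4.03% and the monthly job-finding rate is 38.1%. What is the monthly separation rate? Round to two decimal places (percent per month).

Separation rate ≈ 1.60% per month.

From u* = s/(s+f): s = u·f/(1−u).
s = 0.0403 × 38.1 / (1 − 0.0403) = 1.5354 / 0.9597 ≈ 1.60% per month.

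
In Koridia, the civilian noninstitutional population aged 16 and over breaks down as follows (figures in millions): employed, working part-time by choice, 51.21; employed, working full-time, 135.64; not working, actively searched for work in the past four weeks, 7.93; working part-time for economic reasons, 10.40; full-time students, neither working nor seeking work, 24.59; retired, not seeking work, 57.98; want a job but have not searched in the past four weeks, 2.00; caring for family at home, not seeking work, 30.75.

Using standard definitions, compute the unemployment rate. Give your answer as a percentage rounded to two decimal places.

Unemployment rate ≈ 3.86%.

Employed = 51.21 + 135.64 + 10.40 = 197.25 million (anyone who worked, including part-time for economic reasons, counts as employed).
Unemployed = 7.93 million.
Labor force = 197.25 + 7.93 = 205.18 million.
Unemployment rate = 7.93 / 205.18 = 3.86%.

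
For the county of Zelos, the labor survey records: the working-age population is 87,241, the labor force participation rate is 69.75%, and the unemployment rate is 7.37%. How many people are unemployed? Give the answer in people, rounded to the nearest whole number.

About 4,485 are unemployed.

Labor force = 0.6975 × 87,241 = 60,851.
Unemployed = 0.0737 × 60,851 ≈ 4,485.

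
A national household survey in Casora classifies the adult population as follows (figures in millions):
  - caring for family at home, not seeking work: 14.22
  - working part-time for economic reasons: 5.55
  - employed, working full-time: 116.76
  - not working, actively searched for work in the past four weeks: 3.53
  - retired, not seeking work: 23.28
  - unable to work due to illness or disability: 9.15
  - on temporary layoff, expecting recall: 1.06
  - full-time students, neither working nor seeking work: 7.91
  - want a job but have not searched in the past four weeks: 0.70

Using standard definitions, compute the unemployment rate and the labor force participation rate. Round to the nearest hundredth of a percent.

Employed = 5.55 + 116.76 = 122.31 million (anyone who worked, including part-time for economic reasons, counts as employed).
Unemployed = 3.53 + 1.06 = 4.59 million (jobless and actively searching, or on temporary layoff).
Labor force = 122.31 + 4.59 = 126.90 million.
Not in labor force = 14.22 + 23.28 + 9.15 + 7.91 + 0.70 = 55.26 million (those not working and not actively searching are outside the labor force — including those who want a job but have given up searching).
Civilian working-age population = 126.90 + 55.26 = 182.16 million.
Unemployment rate = 4.59 / 126.90 = 3.62%.
Labor force participation rate = 126.90 / 182.16 = 69.66%.

Unemployment rate ≈ 3.62%; labor force participation rate ≈ 69.66%.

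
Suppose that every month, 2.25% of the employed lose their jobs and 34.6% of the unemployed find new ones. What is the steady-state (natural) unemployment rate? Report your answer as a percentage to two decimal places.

At steady state the flows balance: s·E = f·U, so U/(E+U) = s/(s+f).
u* = 2.25 / (2.25 + 34.6) = 2.25 / 36.85 = 6.11%.

Steady-state unemployment rate ≈ 6.11%.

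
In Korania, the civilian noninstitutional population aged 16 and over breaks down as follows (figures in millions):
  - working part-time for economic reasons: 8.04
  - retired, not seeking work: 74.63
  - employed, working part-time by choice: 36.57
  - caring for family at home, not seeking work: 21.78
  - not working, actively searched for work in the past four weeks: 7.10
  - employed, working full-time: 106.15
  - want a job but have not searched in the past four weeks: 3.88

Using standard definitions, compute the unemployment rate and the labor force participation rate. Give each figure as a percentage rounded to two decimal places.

Employed = 8.04 + 36.57 + 106.15 = 150.76 million (anyone who worked, including part-time for economic reasons, counts as employed).
Unemployed = 7.10 million.
Labor force = 150.76 + 7.10 = 157.86 million.
Not in labor force = 74.63 + 21.78 + 3.88 = 100.29 million (those not working and not actively searching are outside the labor force — including those who want a job but have given up searching).
Civilian working-age population = 157.86 + 100.29 = 258.15 million.
Unemployment rate = 7.10 / 157.86 = 4.50%.
Labor force participation rate = 157.86 / 258.15 = 61.15%.

Unemployment rate ≈ 4.50%; labor force participation rate ≈ 61.15%.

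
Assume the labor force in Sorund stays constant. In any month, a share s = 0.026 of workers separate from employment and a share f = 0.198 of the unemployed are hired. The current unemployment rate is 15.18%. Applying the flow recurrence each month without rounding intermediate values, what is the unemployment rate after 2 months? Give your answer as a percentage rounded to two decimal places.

Unemployment rate after two months ≈ 13.76%.

With a fixed labor force, u_{t+1} = u_t + s·(1−u_t) − f·u_t = u_t·(1−s−f) + s.
Here 1−s−f = 0.776 and s = 0.026.
u_1 = 0.151800 × 0.776 + 0.026 = 0.143797.
u_2 = 0.143797 × 0.776 + 0.026 = 0.137586.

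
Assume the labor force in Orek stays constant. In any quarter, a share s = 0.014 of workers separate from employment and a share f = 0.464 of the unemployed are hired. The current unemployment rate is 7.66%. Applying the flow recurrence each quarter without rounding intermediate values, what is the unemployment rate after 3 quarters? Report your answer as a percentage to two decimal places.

With a fixed labor force, u_{t+1} = u_t + s·(1−u_t) − f·u_t = u_t·(1−s−f) + s.
Here 1−s−f = 0.522 and s = 0.014.
u_1 = 0.076600 × 0.522 + 0.014 = 0.053985.
u_2 = 0.053985 × 0.522 + 0.014 = 0.042180.
u_3 = 0.042180 × 0.522 + 0.014 = 0.036018.

Unemployment rate after three quarters ≈ 3.60%.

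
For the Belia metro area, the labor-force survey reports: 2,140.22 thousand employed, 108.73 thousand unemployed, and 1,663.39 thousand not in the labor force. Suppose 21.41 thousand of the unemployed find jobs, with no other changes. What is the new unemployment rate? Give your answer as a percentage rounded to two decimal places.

New unemployment rate ≈ 3.88%.

Initially, labor force = 2,140.22 + 108.73 = 2,248.95 thousand, so u = 108.73/2,248.95 = 4.83%.
After the change, unemployed falls and employed rises by 21.41; labor force unchanged → E = 2,161.63, U = 87.32, labor force = 2,248.95 thousand.
New unemployment rate = 87.32 / 2,248.95 = 3.88%.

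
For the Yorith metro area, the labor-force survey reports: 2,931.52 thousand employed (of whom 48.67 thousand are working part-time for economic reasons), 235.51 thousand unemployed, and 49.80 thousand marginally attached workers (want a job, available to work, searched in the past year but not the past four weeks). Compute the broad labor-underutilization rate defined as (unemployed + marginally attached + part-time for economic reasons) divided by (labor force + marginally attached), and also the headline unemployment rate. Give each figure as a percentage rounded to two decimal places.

Labor force = 2,931.52 + 235.51 = 3,167.03 thousand.
Numerator = 235.51 + 49.80 + 48.67 = 333.98 thousand.
Denominator = 3,167.03 + 49.80 = 3,216.83 thousand.
Broad rate = 333.98 / 3,216.83 = 10.38%.
Headline unemployment rate = 235.51 / 3,167.03 = 7.44%.

Broad underutilization rate ≈ 10.38%; headline unemployment rate ≈ 7.44%.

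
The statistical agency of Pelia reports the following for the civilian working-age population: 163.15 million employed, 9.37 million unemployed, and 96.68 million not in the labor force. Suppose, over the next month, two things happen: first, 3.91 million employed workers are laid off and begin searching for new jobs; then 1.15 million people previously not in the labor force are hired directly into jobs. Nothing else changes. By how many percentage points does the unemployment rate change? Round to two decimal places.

The unemployment rate changes by +2.22 percentage points.

Initially, labor force = 163.15 + 9.37 = 172.52 million, so u = 9.37/172.52 = 5.43%.
After the first change, employed falls and unemployed rises by 3.91; labor force unchanged → E = 159.24, U = 13.28, labor force = 172.52 million.
After the second change, employed and labor force both rise by 1.15; unemployed unchanged → E = 160.39, U = 13.28, labor force = 173.67 million.
New unemployment rate = 13.28 / 173.67 = 7.65%.
Change = 7.65% − 5.43% = +2.22 percentage points.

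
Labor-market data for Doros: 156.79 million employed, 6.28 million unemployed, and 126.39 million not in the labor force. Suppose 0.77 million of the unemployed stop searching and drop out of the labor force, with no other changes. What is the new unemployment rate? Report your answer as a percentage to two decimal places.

New unemployment rate ≈ 3.39%.

Initially, labor force = 156.79 + 6.28 = 163.07 million, so u = 6.28/163.07 = 3.85%.
After the change, unemployed and labor force both fall by 0.77 → E = 156.79, U = 5.51, labor force = 162.30 million.
New unemployment rate = 5.51 / 162.30 = 3.39%.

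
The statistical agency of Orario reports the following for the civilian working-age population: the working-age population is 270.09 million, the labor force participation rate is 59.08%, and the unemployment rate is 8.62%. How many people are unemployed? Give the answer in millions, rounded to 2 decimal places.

Labor force = 0.5908 × 270.09 = 159.57 million.
Unemployed = 0.0862 × 159.57 ≈ 13.75 million.

About 13.75 million are unemployed.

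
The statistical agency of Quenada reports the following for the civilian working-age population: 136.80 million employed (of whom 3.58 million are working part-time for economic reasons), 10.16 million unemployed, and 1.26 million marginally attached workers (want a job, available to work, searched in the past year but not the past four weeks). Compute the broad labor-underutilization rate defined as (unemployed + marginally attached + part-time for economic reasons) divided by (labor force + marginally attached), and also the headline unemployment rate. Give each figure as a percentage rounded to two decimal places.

Broad underutilization rate ≈ 10.12%; headline unemployment rate ≈ 6.91%.

Labor force = 136.80 + 10.16 = 146.96 million.
Numerator = 10.16 + 1.26 + 3.58 = 15.00 million.
Denominator = 146.96 + 1.26 = 148.22 million.
Broad rate = 15.00 / 148.22 = 10.12%.
Headline unemployment rate = 10.16 / 146.96 = 6.91%.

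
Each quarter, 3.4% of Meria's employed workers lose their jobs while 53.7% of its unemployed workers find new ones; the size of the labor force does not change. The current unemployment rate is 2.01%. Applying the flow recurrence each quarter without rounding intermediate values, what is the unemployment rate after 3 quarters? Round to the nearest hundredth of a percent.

Unemployment rate after three quarters ≈ 5.64%.

With a fixed labor force, u_{t+1} = u_t + s·(1−u_t) − f·u_t = u_t·(1−s−f) + s.
Here 1−s−f = 0.429 and s = 0.034.
u_1 = 0.020100 × 0.429 + 0.034 = 0.042623.
u_2 = 0.042623 × 0.429 + 0.034 = 0.052285.
u_3 = 0.052285 × 0.429 + 0.034 = 0.056430.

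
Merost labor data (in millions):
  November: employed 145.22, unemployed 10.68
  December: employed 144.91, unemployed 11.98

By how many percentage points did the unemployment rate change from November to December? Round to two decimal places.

November: labor force = 145.22 + 10.68 = 155.90; u = 10.68/155.90 = 6.85%.
December: labor force = 144.91 + 11.98 = 156.89; u = 11.98/156.89 = 7.64%.
Change = 7.64% − 6.85% = +0.79 pp.

The unemployment rate changed by +0.79 percentage points.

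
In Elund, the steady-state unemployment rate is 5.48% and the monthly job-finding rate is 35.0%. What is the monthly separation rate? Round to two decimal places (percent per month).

From u* = s/(s+f): s = u·f/(1−u).
s = 0.0548 × 35.0 / (1 − 0.0548) = 1.9180 / 0.9452 ≈ 2.03% per month.

Separation rate ≈ 2.03% per month.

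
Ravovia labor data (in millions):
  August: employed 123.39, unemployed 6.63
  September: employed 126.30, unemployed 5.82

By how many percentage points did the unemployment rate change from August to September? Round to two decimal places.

August: labor force = 123.39 + 6.63 = 130.02; u = 6.63/130.02 = 5.10%.
September: labor force = 126.30 + 5.82 = 132.12; u = 5.82/132.12 = 4.41%.
Change = 4.41% − 5.10% = −0.69 pp.

The unemployment rate changed by −0.69 percentage points.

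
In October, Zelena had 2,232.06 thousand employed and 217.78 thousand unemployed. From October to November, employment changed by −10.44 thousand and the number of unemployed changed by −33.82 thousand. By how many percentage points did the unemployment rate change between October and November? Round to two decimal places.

The unemployment rate changed by −1.24 percentage points.

October: labor force = 2,232.06 + 217.78 = 2,449.84; u = 217.78/2,449.84 = 8.89%.
November: labor force = 2,221.62 + 183.96 = 2,405.58; u = 183.96/2,405.58 = 7.65%.
Change = 7.65% − 8.89% = −1.24 pp.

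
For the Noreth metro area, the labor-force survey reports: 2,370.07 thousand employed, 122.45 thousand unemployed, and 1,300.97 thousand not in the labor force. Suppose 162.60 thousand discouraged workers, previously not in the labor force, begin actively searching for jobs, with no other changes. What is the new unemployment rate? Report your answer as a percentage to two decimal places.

Initially, labor force = 2,370.07 + 122.45 = 2,492.52 thousand, so u = 122.45/2,492.52 = 4.91%.
After the change, unemployed and labor force both rise by 162.60 → E = 2,370.07, U = 285.05, labor force = 2,655.12 thousand.
New unemployment rate = 285.05 / 2,655.12 = 10.74%.

New unemployment rate ≈ 10.74%.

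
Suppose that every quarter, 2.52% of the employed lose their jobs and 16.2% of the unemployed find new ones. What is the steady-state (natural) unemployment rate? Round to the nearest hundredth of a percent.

Steady-state unemployment rate ≈ 13.46%.

At steady state the flows balance: s·E = f·U, so U/(E+U) = s/(s+f).
u* = 2.52 / (2.52 + 16.2) = 2.52 / 18.72 = 13.46%.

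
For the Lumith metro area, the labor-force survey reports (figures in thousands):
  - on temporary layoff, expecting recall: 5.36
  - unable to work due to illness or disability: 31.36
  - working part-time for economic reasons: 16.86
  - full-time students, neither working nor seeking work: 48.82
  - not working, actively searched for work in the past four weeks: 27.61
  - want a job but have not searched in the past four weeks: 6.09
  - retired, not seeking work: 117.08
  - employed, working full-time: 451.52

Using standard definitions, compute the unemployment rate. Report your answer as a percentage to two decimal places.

Unemployment rate ≈ 6.58%.

Employed = 16.86 + 451.52 = 468.38 thousand (anyone who worked, including part-time for economic reasons, counts as employed).
Unemployed = 5.36 + 27.61 = 32.97 thousand (jobless and actively searching, or on temporary layoff).
Labor force = 468.38 + 32.97 = 501.35 thousand.
Unemployment rate = 32.97 / 501.35 = 6.58%.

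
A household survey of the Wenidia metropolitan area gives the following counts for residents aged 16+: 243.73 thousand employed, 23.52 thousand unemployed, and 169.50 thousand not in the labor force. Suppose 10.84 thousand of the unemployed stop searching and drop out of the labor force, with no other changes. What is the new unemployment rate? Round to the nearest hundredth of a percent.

Initially, labor force = 243.73 + 23.52 = 267.25 thousand, so u = 23.52/267.25 = 8.80%.
After the change, unemployed and labor force both fall by 10.84 → E = 243.73, U = 12.68, labor force = 256.41 thousand.
New unemployment rate = 12.68 / 256.41 = 4.95%.

New unemployment rate ≈ 4.95%.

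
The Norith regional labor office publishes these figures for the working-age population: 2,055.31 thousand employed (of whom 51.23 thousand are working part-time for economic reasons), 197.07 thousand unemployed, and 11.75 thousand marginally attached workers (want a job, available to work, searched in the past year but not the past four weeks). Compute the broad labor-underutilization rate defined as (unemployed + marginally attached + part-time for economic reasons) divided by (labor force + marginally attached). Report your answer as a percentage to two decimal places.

Broad underutilization rate ≈ 11.49%.

Labor force = 2,055.31 + 197.07 = 2,252.38 thousand.
Numerator = 197.07 + 11.75 + 51.23 = 260.05 thousand.
Denominator = 2,252.38 + 11.75 = 2,264.13 thousand.
Broad rate = 260.05 / 2,264.13 = 11.49%.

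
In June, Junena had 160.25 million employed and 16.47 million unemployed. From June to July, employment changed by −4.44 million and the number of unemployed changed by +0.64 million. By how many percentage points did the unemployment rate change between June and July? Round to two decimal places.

June: labor force = 160.25 + 16.47 = 176.72; u = 16.47/176.72 = 9.32%.
July: labor force = 155.81 + 17.11 = 172.92; u = 17.11/172.92 = 9.89%.
Change = 9.89% − 9.32% = +0.57 pp.

The unemployment rate changed by +0.57 percentage points.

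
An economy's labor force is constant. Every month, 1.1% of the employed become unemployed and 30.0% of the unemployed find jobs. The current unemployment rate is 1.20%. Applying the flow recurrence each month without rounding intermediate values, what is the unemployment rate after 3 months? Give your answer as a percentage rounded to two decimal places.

With a fixed labor force, u_{t+1} = u_t + s·(1−u_t) − f·u_t = u_t·(1−s−f) + s.
Here 1−s−f = 0.689 and s = 0.011.
u_1 = 0.012000 × 0.689 + 0.011 = 0.019268.
u_2 = 0.019268 × 0.689 + 0.011 = 0.024276.
u_3 = 0.024276 × 0.689 + 0.011 = 0.027726.

Unemployment rate after three months ≈ 2.77%.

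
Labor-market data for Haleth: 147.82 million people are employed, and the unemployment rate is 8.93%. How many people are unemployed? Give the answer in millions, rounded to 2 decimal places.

About 14.49 million are unemployed.

Let U be the number unemployed. The labor force is E + U, and U/(E+U) = 0.0893.
So U = 0.0893 × 147.82 / (1 − 0.0893) = 13.2003 / 0.9107 ≈ 14.49 million.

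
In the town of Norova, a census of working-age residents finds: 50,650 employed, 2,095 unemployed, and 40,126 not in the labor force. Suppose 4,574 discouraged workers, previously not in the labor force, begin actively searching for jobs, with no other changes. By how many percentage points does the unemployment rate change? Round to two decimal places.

Initially, labor force = 50,650 + 2,095 = 52,745, so u = 2,095/52,745 = 3.97%.
After the change, unemployed and labor force both rise by 4,574 → E = 50,650, U = 6,669, labor force = 57,319.
New unemployment rate = 6,669 / 57,319 = 11.63%.
Change = 11.63% − 3.97% = +7.66 percentage points.

The unemployment rate changes by +7.66 percentage points.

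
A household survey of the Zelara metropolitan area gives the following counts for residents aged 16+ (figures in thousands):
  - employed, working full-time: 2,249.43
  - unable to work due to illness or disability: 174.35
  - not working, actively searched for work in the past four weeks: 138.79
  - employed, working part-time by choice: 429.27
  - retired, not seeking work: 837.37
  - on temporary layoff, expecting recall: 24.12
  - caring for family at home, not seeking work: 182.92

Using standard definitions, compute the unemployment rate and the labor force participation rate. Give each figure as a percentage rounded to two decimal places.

Unemployment rate ≈ 5.73%; labor force participation rate ≈ 70.40%.

Employed = 2,249.43 + 429.27 = 2,678.70 thousand.
Unemployed = 138.79 + 24.12 = 162.91 thousand (jobless and actively searching, or on temporary layoff).
Labor force = 2,678.70 + 162.91 = 2,841.61 thousand.
Not in labor force = 174.35 + 837.37 + 182.92 = 1,194.64 thousand (those not working and not actively searching are outside the labor force).
Civilian working-age population = 2,841.61 + 1,194.64 = 4,036.25 thousand.
Unemployment rate = 162.91 / 2,841.61 = 5.73%.
Labor force participation rate = 2,841.61 / 4,036.25 = 70.40%.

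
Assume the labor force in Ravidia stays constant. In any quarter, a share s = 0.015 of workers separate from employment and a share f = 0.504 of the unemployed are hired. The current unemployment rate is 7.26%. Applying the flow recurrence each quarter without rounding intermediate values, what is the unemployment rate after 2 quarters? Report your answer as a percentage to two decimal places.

With a fixed labor force, u_{t+1} = u_t + s·(1−u_t) − f·u_t = u_t·(1−s−f) + s.
Here 1−s−f = 0.481 and s = 0.015.
u_1 = 0.072600 × 0.481 + 0.015 = 0.049921.
u_2 = 0.049921 × 0.481 + 0.015 = 0.039012.

Unemployment rate after two quarters ≈ 3.90%.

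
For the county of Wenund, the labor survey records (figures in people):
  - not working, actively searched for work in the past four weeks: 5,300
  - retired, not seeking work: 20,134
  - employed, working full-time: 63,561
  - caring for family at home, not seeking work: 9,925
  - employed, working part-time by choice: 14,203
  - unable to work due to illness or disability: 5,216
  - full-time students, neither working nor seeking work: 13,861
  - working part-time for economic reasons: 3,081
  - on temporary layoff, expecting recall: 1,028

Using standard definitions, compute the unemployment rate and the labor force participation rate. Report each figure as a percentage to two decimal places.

Unemployment rate ≈ 7.26%; labor force participation rate ≈ 63.95%.

Employed = 63,561 + 14,203 + 3,081 = 80,845 (anyone who worked, including part-time for economic reasons, counts as employed).
Unemployed = 5,300 + 1,028 = 6,328 (jobless and actively searching, or on temporary layoff).
Labor force = 80,845 + 6,328 = 87,173.
Not in labor force = 20,134 + 9,925 + 5,216 + 13,861 = 49,136 (those not working and not actively searching are outside the labor force).
Civilian working-age population = 87,173 + 49,136 = 136,309.
Unemployment rate = 6,328 / 87,173 = 7.26%.
Labor force participation rate = 87,173 / 136,309 = 63.95%.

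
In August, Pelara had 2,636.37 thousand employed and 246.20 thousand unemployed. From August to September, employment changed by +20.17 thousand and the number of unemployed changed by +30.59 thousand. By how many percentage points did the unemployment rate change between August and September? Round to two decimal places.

The unemployment rate changed by +0.90 percentage points.

August: labor force = 2,636.37 + 246.20 = 2,882.57; u = 246.20/2,882.57 = 8.54%.
September: labor force = 2,656.54 + 276.79 = 2,933.33; u = 276.79/2,933.33 = 9.44%.
Change = 9.44% − 8.54% = +0.90 pp.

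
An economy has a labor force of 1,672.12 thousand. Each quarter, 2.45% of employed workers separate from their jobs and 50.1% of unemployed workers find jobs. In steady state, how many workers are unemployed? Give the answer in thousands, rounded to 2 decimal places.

About 77.96 thousand are unemployed in steady state.

Steady-state unemployment rate u* = s/(s+f) = 2.45/(2.45+50.1) = 0.046622.
Unemployed = u* × labor force = 0.046622 × 1,672.12 ≈ 77.96 thousand.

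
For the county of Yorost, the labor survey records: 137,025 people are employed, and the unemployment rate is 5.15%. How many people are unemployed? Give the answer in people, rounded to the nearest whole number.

About 7,440 are unemployed.

Let U be the number unemployed. The labor force is E + U, and U/(E+U) = 0.0515.
So U = 0.0515 × 137,025 / (1 − 0.0515) = 7056.79 / 0.9485 ≈ 7,440.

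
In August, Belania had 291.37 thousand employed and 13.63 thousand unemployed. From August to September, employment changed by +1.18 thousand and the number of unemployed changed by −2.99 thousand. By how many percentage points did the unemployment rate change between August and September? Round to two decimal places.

August: labor force = 291.37 + 13.63 = 305.00; u = 13.63/305.00 = 4.47%.
September: labor force = 292.55 + 10.64 = 303.19; u = 10.64/303.19 = 3.51%.
Change = 3.51% − 4.47% = −0.96 pp.

The unemployment rate changed by −0.96 percentage points.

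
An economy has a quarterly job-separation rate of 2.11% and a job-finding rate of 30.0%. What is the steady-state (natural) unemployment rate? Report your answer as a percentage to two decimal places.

Steady-state unemployment rate ≈ 6.57%.

At steady state the flows balance: s·E = f·U, so U/(E+U) = s/(s+f).
u* = 2.11 / (2.11 + 30.0) = 2.11 / 32.11 = 6.57%.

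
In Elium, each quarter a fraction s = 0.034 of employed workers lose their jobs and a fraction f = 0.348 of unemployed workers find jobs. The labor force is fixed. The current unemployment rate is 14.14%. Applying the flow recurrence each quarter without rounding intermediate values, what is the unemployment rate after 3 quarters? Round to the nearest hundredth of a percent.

With a fixed labor force, u_{t+1} = u_t + s·(1−u_t) − f·u_t = u_t·(1−s−f) + s.
Here 1−s−f = 0.618 and s = 0.034.
u_1 = 0.141400 × 0.618 + 0.034 = 0.121385.
u_2 = 0.121385 × 0.618 + 0.034 = 0.109016.
u_3 = 0.109016 × 0.618 + 0.034 = 0.101372.

Unemployment rate after three quarters ≈ 10.14%.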